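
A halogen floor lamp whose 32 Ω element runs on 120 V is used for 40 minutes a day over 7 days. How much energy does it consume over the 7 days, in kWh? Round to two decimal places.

2.10 kWh

Power = V²/R = 120²/32 = 450 W = 0.45 kW
Runtime = 40 min × 7 = 280 min = 4.666666… h
Energy = 0.45 kW × 4.666666… h = 2.1 kWh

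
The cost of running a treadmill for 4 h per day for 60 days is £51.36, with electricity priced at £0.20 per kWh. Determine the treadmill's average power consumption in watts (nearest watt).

Energy = £51.36 ÷ £0.20/kWh = 256.8 kWh
Runtime = 4 h/day × 60 days = 240 h
Power = 256.8 kWh ÷ 240 h = 1.07 kW = 1070 W

1070 W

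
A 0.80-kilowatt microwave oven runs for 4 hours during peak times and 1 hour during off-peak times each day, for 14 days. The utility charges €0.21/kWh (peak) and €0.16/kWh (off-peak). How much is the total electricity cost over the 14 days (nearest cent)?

€11.20

Peak energy = 0.8 kW × 4 h × 14 = 44.8 kWh
Off-peak energy = 0.8 kW × 1 h × 14 = 11.2 kWh
Cost = 44.8 × €0.21 + 11.2 × €0.16 = €9.408 + €1.792 = €11.20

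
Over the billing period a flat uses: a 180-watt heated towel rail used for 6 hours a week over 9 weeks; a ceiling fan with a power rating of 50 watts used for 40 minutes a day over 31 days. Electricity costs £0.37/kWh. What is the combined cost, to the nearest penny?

£3.98

heated towel rail: Runtime = 6 h/week × 9 weeks = 54 h
heated towel rail: 0.18 kW × 54 h = 9.72 kWh
ceiling fan: Runtime = 40 min × 31 = 1240 min = 20.666666… h
ceiling fan: 0.05 kW × 20.666666… h = 1.033333… kWh
Total energy = 10.753333… kWh
Cost = 10.753333… × £0.37 = £3.98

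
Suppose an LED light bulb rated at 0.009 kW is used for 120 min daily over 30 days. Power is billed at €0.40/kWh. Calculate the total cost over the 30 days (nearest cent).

€0.22

Runtime = 120 min × 30 = 3600 min = 60 h
Energy = 0.009 kW × 60 h = 0.54 kWh
Cost = 0.54 kWh × €0.40/kWh = €0.22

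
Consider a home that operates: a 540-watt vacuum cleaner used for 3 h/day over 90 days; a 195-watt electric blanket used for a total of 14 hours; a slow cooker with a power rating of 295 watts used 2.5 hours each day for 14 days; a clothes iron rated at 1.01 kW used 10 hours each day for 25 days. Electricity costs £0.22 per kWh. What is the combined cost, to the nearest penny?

vacuum cleaner: Runtime = 3 h/day × 90 days = 270 h
vacuum cleaner: 0.54 kW × 270 h = 145.8 kWh
electric blanket: 0.195 kW × 14 h = 2.73 kWh
slow cooker: Runtime = 2.5 h/day × 14 days = 35 h
slow cooker: 0.295 kW × 35 h = 10.325 kWh
clothes iron: Runtime = 10 h/day × 25 days = 250 h
clothes iron: 1.01 kW × 250 h = 252.5 kWh
Total energy = 411.355 kWh
Cost = 411.355 × £0.22 = £90.50

£90.50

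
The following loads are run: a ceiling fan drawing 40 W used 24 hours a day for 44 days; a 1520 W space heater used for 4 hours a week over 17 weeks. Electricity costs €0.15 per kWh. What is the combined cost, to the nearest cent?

ceiling fan: Runtime = 24 h × 44 = 1056 h
ceiling fan: 0.04 kW × 1056 h = 42.24 kWh
space heater: Runtime = 4 h/week × 17 weeks = 68 h
space heater: 1.52 kW × 68 h = 103.36 kWh
Total energy = 145.6 kWh
Cost = 145.6 × €0.15 = €21.84

€21.84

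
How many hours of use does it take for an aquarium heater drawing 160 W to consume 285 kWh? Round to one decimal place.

1781.3 h

Hours = 285 kWh ÷ 0.16 kW = 1781.3 h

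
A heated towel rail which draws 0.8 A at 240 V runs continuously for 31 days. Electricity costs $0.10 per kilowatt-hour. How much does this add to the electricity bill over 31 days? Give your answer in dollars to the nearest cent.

$14.28

Power = 0.8 A × 240 V = 192 W = 0.192 kW
Runtime = 24 h × 31 = 744 h
Energy = 0.192 kW × 744 h = 142.848 kWh
Cost = 142.848 kWh × $0.10/kWh = $14.28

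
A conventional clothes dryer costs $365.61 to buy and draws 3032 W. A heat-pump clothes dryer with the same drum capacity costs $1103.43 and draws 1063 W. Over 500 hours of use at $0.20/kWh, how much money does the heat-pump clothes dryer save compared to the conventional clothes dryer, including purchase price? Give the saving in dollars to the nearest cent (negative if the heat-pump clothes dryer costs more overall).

conventional clothes dryer: $365.61 + (3032/1000) kW × 500 h × $0.20 = $365.61 + $303.2 = $668.81
heat-pump clothes dryer: $1103.43 + (1063/1000) kW × 500 h × $0.20 = $1103.43 + $106.3 = $1209.73
Saving = $668.81 − $1209.73 = −$540.92

-$540.92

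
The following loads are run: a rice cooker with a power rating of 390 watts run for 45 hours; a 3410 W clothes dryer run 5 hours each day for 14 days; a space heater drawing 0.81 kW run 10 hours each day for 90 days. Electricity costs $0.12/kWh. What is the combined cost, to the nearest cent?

rice cooker: 0.39 kW × 45 h = 17.55 kWh
clothes dryer: Runtime = 5 h/day × 14 days = 70 h
clothes dryer: 3.41 kW × 70 h = 238.7 kWh
space heater: Runtime = 10 h/day × 90 days = 900 h
space heater: 0.81 kW × 900 h = 729 kWh
Total energy = 985.25 kWh
Cost = 985.25 × $0.12 = $118.23

$118.23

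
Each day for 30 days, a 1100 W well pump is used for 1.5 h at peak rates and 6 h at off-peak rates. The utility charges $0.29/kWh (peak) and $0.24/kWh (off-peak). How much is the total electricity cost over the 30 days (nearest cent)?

$61.88

Peak energy = 1.1 kW × 1.5 h × 30 = 49.5 kWh
Off-peak energy = 1.1 kW × 6 h × 30 = 198 kWh
Cost = 49.5 × $0.29 + 198 × $0.24 = $14.355 + $47.52 = $61.88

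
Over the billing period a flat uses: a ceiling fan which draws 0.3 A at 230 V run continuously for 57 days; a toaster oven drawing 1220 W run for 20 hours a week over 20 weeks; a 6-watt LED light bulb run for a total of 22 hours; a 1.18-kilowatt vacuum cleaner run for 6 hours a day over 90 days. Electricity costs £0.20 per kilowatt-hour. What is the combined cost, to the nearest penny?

£243.94

ceiling fan: Power = 0.3 A × 230 V = 69 W = 0.069 kW
ceiling fan: Runtime = 24 h × 57 = 1368 h
ceiling fan: 0.069 kW × 1368 h = 94.392 kWh
toaster oven: Runtime = 20 h/week × 20 weeks = 400 h
toaster oven: 1.22 kW × 400 h = 488 kWh
LED light bulb: 0.006 kW × 22 h = 0.132 kWh
vacuum cleaner: Runtime = 6 h/day × 90 days = 540 h
vacuum cleaner: 1.18 kW × 540 h = 637.2 kWh
Total energy = 1219.724 kWh
Cost = 1219.724 × £0.20 = £243.94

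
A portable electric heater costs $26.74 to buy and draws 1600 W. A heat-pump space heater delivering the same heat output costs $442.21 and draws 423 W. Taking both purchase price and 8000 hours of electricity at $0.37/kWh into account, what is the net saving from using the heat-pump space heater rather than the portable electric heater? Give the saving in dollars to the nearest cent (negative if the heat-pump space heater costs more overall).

$3068.45

portable electric heater: $26.74 + (1600/1000) kW × 8000 h × $0.37 = $26.74 + $4736 = $4762.74
heat-pump space heater: $442.21 + (423/1000) kW × 8000 h × $0.37 = $442.21 + $1252.08 = $1694.29
Saving = $4762.74 − $1694.29 = $3068.45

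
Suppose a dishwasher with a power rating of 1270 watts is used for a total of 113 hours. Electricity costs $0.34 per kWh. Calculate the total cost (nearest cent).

Energy = 1.27 kW × 113 h = 143.51 kWh
Cost = 143.51 kWh × $0.34/kWh = $48.79

$48.79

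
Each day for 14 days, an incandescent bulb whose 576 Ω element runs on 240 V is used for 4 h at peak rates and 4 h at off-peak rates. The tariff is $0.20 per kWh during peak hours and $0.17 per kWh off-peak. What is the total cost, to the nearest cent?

Power = V²/R = 240²/576 = 100 W = 0.1 kW
Peak energy = 0.1 kW × 4 h × 14 = 5.6 kWh
Off-peak energy = 0.1 kW × 4 h × 14 = 5.6 kWh
Cost = 5.6 × $0.20 + 5.6 × $0.17 = $1.12 + $0.952 = $2.07

$2.07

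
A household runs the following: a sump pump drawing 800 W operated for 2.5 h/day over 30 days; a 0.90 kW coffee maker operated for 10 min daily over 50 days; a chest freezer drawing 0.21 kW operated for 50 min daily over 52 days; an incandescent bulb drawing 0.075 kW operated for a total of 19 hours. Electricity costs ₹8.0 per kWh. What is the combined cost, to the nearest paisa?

₹624.20

sump pump: Runtime = 2.5 h/day × 30 days = 75 h
sump pump: 0.8 kW × 75 h = 60 kWh
coffee maker: Runtime = 10 min × 50 = 500 min = 8.333333… h
coffee maker: 0.9 kW × 8.333333… h = 7.5 kWh
chest freezer: Runtime = 50 min × 52 = 2600 min = 43.333333… h
chest freezer: 0.21 kW × 43.333333… h = 9.1 kWh
incandescent bulb: 0.075 kW × 19 h = 1.425 kWh
Total energy = 78.025 kWh
Cost = 78.025 × ₹8.0 = ₹624.20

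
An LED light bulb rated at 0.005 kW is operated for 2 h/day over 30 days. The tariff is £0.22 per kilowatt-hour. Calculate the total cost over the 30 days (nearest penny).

Runtime = 2 h/day × 30 days = 60 h
Energy = 0.005 kW × 60 h = 0.3 kWh
Cost = 0.3 kWh × £0.22/kWh = £0.07

£0.07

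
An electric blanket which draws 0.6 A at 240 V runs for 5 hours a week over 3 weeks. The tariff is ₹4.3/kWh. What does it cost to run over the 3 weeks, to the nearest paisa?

₹9.29

Power = 0.6 A × 240 V = 144 W = 0.144 kW
Runtime = 5 h/week × 3 weeks = 15 h
Energy = 0.144 kW × 15 h = 2.16 kWh
Cost = 2.16 kWh × ₹4.3/kWh = ₹9.29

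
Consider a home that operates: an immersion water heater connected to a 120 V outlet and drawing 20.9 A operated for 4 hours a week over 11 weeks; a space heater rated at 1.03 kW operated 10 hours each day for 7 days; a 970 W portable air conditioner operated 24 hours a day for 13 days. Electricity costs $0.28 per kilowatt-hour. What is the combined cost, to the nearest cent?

immersion water heater: Power = 20.9 A × 120 V = 2508 W = 2.508 kW
immersion water heater: Runtime = 4 h/week × 11 weeks = 44 h
immersion water heater: 2.508 kW × 44 h = 110.352 kWh
space heater: Runtime = 10 h/day × 7 days = 70 h
space heater: 1.03 kW × 70 h = 72.1 kWh
portable air conditioner: Runtime = 24 h × 13 = 312 h
portable air conditioner: 0.97 kW × 312 h = 302.64 kWh
Total energy = 485.092 kWh
Cost = 485.092 × $0.28 = $135.83

$135.83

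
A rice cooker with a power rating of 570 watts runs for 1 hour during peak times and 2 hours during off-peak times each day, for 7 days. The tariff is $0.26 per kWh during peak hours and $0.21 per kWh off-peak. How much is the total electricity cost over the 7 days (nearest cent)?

$2.71

Peak energy = 0.57 kW × 1 h × 7 = 3.99 kWh
Off-peak energy = 0.57 kW × 2 h × 7 = 7.98 kWh
Cost = 3.99 × $0.26 + 7.98 × $0.21 = $1.0374 + $1.6758 = $2.71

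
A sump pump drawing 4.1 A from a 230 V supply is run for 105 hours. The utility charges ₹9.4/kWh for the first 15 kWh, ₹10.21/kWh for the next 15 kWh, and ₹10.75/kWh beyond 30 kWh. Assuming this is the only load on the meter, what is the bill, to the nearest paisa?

₹1036.06

Power = 4.1 A × 230 V = 943 W = 0.943 kW
Energy = 0.943 kW × 105 h = 99.015 kWh
Tier 1 (0–15 kWh): 15 × ₹9.4 = ₹141
Tier 2 (15–30 kWh): 15 × ₹10.21 = ₹153.15
Above 30 kWh: 69.015 × ₹10.75 = ₹741.91125
Bill = ₹1036.06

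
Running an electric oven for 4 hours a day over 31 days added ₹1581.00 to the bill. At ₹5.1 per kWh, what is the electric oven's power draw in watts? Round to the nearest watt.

Energy = ₹1581.00 ÷ ₹5.1/kWh = 310 kWh
Runtime = 4 h/day × 31 days = 124 h
Power = 310 kWh ÷ 124 h = 2.5 kW = 2500 W

2500 W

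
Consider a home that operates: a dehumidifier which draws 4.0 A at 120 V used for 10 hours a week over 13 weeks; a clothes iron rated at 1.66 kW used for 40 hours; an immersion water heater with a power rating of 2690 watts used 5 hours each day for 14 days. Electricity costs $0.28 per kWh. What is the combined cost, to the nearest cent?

dehumidifier: Power = 4.0 A × 120 V = 480 W = 0.48 kW
dehumidifier: Runtime = 10 h/week × 13 weeks = 130 h
dehumidifier: 0.48 kW × 130 h = 62.4 kWh
clothes iron: 1.66 kW × 40 h = 66.4 kWh
immersion water heater: Runtime = 5 h/day × 14 days = 70 h
immersion water heater: 2.69 kW × 70 h = 188.3 kWh
Total energy = 317.1 kWh
Cost = 317.1 × $0.28 = $88.79

$88.79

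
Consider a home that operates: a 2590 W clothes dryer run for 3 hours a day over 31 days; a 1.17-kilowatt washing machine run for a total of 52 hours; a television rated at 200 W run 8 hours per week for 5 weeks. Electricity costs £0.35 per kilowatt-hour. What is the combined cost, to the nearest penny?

£108.40

clothes dryer: Runtime = 3 h/day × 31 days = 93 h
clothes dryer: 2.59 kW × 93 h = 240.87 kWh
washing machine: 1.17 kW × 52 h = 60.84 kWh
television: Runtime = 8 h/week × 5 weeks = 40 h
television: 0.2 kW × 40 h = 8 kWh
Total energy = 309.71 kWh
Cost = 309.71 × £0.35 = £108.40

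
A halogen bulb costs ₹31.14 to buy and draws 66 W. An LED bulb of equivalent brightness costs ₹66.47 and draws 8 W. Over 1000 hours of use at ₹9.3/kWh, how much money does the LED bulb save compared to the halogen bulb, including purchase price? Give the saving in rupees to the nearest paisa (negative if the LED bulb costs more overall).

₹504.07

halogen bulb: ₹31.14 + (66/1000) kW × 1000 h × ₹9.3 = ₹31.14 + ₹613.8 = ₹644.94
LED bulb: ₹66.47 + (8/1000) kW × 1000 h × ₹9.3 = ₹66.47 + ₹74.4 = ₹140.87
Saving = ₹644.94 − ₹140.87 = ₹504.07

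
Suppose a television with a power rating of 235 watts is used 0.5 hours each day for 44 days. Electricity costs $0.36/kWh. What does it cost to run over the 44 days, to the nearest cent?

$1.86

Runtime = 0.5 h/day × 44 days = 22 h
Energy = 0.235 kW × 22 h = 5.17 kWh
Cost = 5.17 kWh × $0.36/kWh = $1.86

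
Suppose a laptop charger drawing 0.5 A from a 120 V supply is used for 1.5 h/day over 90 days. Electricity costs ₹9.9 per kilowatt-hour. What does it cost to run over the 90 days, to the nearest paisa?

₹80.19

Power = 0.5 A × 120 V = 60 W = 0.06 kW
Runtime = 1.5 h/day × 90 days = 135 h
Energy = 0.06 kW × 135 h = 8.1 kWh
Cost = 8.1 kWh × ₹9.9/kWh = ₹80.19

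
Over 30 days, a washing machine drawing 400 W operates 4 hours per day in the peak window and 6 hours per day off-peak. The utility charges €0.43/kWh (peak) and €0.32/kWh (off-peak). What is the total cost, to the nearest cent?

Peak energy = 0.4 kW × 4 h × 30 = 48 kWh
Off-peak energy = 0.4 kW × 6 h × 30 = 72 kWh
Cost = 48 × €0.43 + 72 × €0.32 = €20.64 + €23.04 = €43.68

€43.68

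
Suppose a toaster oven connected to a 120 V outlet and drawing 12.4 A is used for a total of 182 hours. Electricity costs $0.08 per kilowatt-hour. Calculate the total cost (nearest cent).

$21.67

Power = 12.4 A × 120 V = 1488 W = 1.488 kW
Energy = 1.488 kW × 182 h = 270.816 kWh
Cost = 270.816 kWh × $0.08/kWh = $21.67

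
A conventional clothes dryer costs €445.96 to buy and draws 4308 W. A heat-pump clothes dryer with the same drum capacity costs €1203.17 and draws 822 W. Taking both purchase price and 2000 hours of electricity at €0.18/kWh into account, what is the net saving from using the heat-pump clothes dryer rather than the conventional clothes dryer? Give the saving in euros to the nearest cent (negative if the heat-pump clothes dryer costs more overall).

€497.75

conventional clothes dryer: €445.96 + (4308/1000) kW × 2000 h × €0.18 = €445.96 + €1550.88 = €1996.84
heat-pump clothes dryer: €1203.17 + (822/1000) kW × 2000 h × €0.18 = €1203.17 + €295.92 = €1499.09
Saving = €1996.84 − €1499.09 = €497.75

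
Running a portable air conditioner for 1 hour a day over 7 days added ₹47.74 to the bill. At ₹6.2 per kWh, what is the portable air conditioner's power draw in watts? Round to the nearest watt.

1100 W

Energy = ₹47.74 ÷ ₹6.2/kWh = 7.7 kWh
Runtime = 1 h/day × 7 days = 7 h
Power = 7.7 kWh ÷ 7 h = 1.1 kW = 1100 W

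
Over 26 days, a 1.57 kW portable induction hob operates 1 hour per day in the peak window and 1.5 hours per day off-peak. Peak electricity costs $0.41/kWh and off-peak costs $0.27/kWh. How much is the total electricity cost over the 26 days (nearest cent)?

Peak energy = 1.57 kW × 1 h × 26 = 40.82 kWh
Off-peak energy = 1.57 kW × 1.5 h × 26 = 61.23 kWh
Cost = 40.82 × $0.41 + 61.23 × $0.27 = $16.7362 + $16.5321 = $33.27

$33.27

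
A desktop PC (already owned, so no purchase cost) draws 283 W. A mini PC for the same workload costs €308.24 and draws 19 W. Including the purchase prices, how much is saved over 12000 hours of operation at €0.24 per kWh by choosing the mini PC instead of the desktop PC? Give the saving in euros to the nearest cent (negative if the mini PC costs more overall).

desktop PC: €0.00 + (283/1000) kW × 12000 h × €0.24 = €0.00 + €815.04 = €815.04
mini PC: €308.24 + (19/1000) kW × 12000 h × €0.24 = €308.24 + €54.72 = €362.96
Saving = €815.04 − €362.96 = €452.08

€452.08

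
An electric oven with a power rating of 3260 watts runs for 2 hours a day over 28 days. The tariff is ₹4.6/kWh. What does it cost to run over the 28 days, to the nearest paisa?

Runtime = 2 h/day × 28 days = 56 h
Energy = 3.26 kW × 56 h = 182.56 kWh
Cost = 182.56 kWh × ₹4.6/kWh = ₹839.78

₹839.78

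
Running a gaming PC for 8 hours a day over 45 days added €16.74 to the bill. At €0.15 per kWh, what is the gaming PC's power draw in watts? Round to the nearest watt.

Energy = €16.74 ÷ €0.15/kWh = 111.6 kWh
Runtime = 8 h/day × 45 days = 360 h
Power = 111.6 kWh ÷ 360 h = 0.31 kW = 310 W

310 W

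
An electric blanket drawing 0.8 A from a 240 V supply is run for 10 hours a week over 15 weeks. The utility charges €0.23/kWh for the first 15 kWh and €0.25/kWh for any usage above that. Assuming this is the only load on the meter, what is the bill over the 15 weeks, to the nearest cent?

Power = 0.8 A × 240 V = 192 W = 0.192 kW
Runtime = 10 h/week × 15 weeks = 150 h
Energy = 0.192 kW × 150 h = 28.8 kWh
Tier 1 (0–15 kWh): 15 × €0.23 = €3.45
Above 15 kWh: 13.8 × €0.25 = €3.45
Bill = €6.90

€6.90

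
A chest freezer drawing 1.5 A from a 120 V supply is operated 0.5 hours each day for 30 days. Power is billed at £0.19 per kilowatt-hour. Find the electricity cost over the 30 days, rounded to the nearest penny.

£0.51

Power = 1.5 A × 120 V = 180 W = 0.18 kW
Runtime = 0.5 h/day × 30 days = 15 h
Energy = 0.18 kW × 15 h = 2.7 kWh
Cost = 2.7 kWh × £0.19/kWh = £0.51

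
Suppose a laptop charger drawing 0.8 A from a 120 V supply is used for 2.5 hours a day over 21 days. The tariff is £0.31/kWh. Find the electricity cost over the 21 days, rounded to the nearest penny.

£1.56

Power = 0.8 A × 120 V = 96 W = 0.096 kW
Runtime = 2.5 h/day × 21 days = 52.5 h
Energy = 0.096 kW × 52.5 h = 5.04 kWh
Cost = 5.04 kWh × £0.31/kWh = £1.56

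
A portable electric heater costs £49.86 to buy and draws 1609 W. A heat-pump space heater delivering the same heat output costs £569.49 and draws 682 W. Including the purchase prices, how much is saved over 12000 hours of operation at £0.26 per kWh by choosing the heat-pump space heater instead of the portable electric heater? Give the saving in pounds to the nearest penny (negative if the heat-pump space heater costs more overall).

portable electric heater: £49.86 + (1609/1000) kW × 12000 h × £0.26 = £49.86 + £5020.08 = £5069.94
heat-pump space heater: £569.49 + (682/1000) kW × 12000 h × £0.26 = £569.49 + £2127.84 = £2697.33
Saving = £5069.94 − £2697.33 = £2372.61

£2372.61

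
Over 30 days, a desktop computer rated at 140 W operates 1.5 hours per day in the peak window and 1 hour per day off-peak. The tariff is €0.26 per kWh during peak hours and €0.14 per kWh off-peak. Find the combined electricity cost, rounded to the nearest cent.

€2.23

Peak energy = 0.14 kW × 1.5 h × 30 = 6.3 kWh
Off-peak energy = 0.14 kW × 1 h × 30 = 4.2 kWh
Cost = 6.3 × €0.26 + 4.2 × €0.14 = €1.638 + €0.588 = €2.23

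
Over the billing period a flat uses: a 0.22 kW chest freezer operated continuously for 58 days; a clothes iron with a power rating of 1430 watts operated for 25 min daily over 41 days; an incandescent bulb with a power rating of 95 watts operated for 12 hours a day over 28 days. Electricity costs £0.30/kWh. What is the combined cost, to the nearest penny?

£108.78

chest freezer: Runtime = 24 h × 58 = 1392 h
chest freezer: 0.22 kW × 1392 h = 306.24 kWh
clothes iron: Runtime = 25 min × 41 = 1025 min = 17.083333… h
clothes iron: 1.43 kW × 17.083333… h = 24.429166… kWh
incandescent bulb: Runtime = 12 h/day × 28 days = 336 h
incandescent bulb: 0.095 kW × 336 h = 31.92 kWh
Total energy = 362.589166… kWh
Cost = 362.589166… × £0.30 = £108.78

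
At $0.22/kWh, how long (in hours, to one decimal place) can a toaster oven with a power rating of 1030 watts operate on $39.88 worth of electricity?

176.0 h

Energy available = $39.88 ÷ $0.22/kWh = 181.2727 kWh
Hours = 181.2727 kWh ÷ 1.03 kW = 176.0 h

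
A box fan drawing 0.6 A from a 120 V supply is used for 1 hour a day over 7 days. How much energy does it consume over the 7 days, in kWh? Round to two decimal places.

0.50 kWh

Power = 0.6 A × 120 V = 72 W = 0.072 kW
Runtime = 1 h/day × 7 days = 7 h
Energy = 0.072 kW × 7 h = 0.504 kWh ≈ 0.50 kWh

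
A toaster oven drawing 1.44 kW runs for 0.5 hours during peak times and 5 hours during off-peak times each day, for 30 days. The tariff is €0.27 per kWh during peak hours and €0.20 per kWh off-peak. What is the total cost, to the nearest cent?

€49.03

Peak energy = 1.44 kW × 0.5 h × 30 = 21.6 kWh
Off-peak energy = 1.44 kW × 5 h × 30 = 216 kWh
Cost = 21.6 × €0.27 + 216 × €0.20 = €5.832 + €43.2 = €49.03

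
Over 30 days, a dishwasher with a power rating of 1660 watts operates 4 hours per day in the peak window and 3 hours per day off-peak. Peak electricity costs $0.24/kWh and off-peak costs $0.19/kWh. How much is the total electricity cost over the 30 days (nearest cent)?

Peak energy = 1.66 kW × 4 h × 30 = 199.2 kWh
Off-peak energy = 1.66 kW × 3 h × 30 = 149.4 kWh
Cost = 199.2 × $0.24 + 149.4 × $0.19 = $47.808 + $28.386 = $76.19

$76.19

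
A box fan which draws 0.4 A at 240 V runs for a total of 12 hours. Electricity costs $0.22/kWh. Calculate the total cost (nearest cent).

$0.25

Power = 0.4 A × 240 V = 96 W = 0.096 kW
Energy = 0.096 kW × 12 h = 1.152 kWh
Cost = 1.152 kWh × $0.22/kWh = $0.25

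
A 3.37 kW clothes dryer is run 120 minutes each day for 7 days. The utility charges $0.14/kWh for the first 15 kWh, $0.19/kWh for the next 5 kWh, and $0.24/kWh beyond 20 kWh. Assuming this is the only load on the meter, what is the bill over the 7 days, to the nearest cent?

Runtime = 120 min × 7 = 840 min = 14 h
Energy = 3.37 kW × 14 h = 47.18 kWh
Tier 1 (0–15 kWh): 15 × $0.14 = $2.1
Tier 2 (15–20 kWh): 5 × $0.19 = $0.95
Above 20 kWh: 27.18 × $0.24 = $6.5232
Bill = $9.57

$9.57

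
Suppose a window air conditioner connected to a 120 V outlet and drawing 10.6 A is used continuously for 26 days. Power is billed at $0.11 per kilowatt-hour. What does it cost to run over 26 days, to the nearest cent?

Power = 10.6 A × 120 V = 1272 W = 1.272 kW
Runtime = 24 h × 26 = 624 h
Energy = 1.272 kW × 624 h = 793.728 kWh
Cost = 793.728 kWh × $0.11/kWh = $87.31

$87.31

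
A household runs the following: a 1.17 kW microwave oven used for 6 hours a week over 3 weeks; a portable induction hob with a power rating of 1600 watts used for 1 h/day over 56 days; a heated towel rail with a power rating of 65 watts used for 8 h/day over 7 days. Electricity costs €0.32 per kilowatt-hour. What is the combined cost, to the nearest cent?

€36.58

microwave oven: Runtime = 6 h/week × 3 weeks = 18 h
microwave oven: 1.17 kW × 18 h = 21.06 kWh
portable induction hob: Runtime = 1 h/day × 56 days = 56 h
portable induction hob: 1.6 kW × 56 h = 89.6 kWh
heated towel rail: Runtime = 8 h/day × 7 days = 56 h
heated towel rail: 0.065 kW × 56 h = 3.64 kWh
Total energy = 114.3 kWh
Cost = 114.3 × €0.32 = €36.58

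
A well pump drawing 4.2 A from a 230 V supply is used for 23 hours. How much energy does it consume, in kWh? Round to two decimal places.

22.22 kWh

Power = 4.2 A × 230 V = 966 W = 0.966 kW
Energy = 0.966 kW × 23 h = 22.218 kWh ≈ 22.22 kWh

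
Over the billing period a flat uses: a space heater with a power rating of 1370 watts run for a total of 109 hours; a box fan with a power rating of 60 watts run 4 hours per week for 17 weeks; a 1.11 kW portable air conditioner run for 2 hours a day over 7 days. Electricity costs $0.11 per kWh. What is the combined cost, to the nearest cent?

$18.58

space heater: 1.37 kW × 109 h = 149.33 kWh
box fan: Runtime = 4 h/week × 17 weeks = 68 h
box fan: 0.06 kW × 68 h = 4.08 kWh
portable air conditioner: Runtime = 2 h/day × 7 days = 14 h
portable air conditioner: 1.11 kW × 14 h = 15.54 kWh
Total energy = 168.95 kWh
Cost = 168.95 × $0.11 = $18.58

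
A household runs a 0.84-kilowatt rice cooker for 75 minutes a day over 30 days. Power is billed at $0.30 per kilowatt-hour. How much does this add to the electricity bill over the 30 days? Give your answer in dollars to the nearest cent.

$9.45

Runtime = 75 min × 30 = 2250 min = 37.5 h
Energy = 0.84 kW × 37.5 h = 31.5 kWh
Cost = 31.5 kWh × $0.30/kWh = $9.45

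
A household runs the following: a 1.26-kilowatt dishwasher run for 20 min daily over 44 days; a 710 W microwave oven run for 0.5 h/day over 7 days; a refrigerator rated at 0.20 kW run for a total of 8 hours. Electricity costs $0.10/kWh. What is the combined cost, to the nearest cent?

$2.26

dishwasher: Runtime = 20 min × 44 = 880 min = 14.666666… h
dishwasher: 1.26 kW × 14.666666… h = 18.48 kWh
microwave oven: Runtime = 0.5 h/day × 7 days = 3.5 h
microwave oven: 0.71 kW × 3.5 h = 2.485 kWh
refrigerator: 0.2 kW × 8 h = 1.6 kWh
Total energy = 22.565 kWh
Cost = 22.565 × $0.10 = $2.26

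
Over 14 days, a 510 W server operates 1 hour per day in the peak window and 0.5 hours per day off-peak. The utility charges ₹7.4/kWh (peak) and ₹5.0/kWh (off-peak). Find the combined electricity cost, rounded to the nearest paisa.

Peak energy = 0.51 kW × 1 h × 14 = 7.14 kWh
Off-peak energy = 0.51 kW × 0.5 h × 14 = 3.57 kWh
Cost = 7.14 × ₹7.4 + 3.57 × ₹5.0 = ₹52.836 + ₹17.85 = ₹70.69

₹70.69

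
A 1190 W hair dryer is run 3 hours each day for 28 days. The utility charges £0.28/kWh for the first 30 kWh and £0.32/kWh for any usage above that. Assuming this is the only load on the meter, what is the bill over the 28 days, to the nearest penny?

Runtime = 3 h/day × 28 days = 84 h
Energy = 1.19 kW × 84 h = 99.96 kWh
Tier 1 (0–30 kWh): 30 × £0.28 = £8.4
Above 30 kWh: 69.96 × £0.32 = £22.3872
Bill = £30.79

£30.79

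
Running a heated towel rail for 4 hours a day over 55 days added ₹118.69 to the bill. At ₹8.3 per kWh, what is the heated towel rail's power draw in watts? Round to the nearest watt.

Energy = ₹118.69 ÷ ₹8.3/kWh = 14.3 kWh
Runtime = 4 h/day × 55 days = 220 h
Power = 14.3 kWh ÷ 220 h = 0.065 kW = 65 W

65 W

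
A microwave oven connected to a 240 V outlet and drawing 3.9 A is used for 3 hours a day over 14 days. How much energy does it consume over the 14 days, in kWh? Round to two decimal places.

Power = 3.9 A × 240 V = 936 W = 0.936 kW
Runtime = 3 h/day × 14 days = 42 h
Energy = 0.936 kW × 42 h = 39.312 kWh ≈ 39.31 kWh

39.31 kWh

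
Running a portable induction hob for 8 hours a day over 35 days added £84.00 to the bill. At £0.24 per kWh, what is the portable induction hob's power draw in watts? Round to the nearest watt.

Energy = £84.00 ÷ £0.24/kWh = 350 kWh
Runtime = 8 h/day × 35 days = 280 h
Power = 350 kWh ÷ 280 h = 1.25 kW = 1250 W

1250 W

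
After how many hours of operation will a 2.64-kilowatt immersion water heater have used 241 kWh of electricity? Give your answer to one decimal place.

91.3 h

Hours = 241 kWh ÷ 2.64 kW = 91.3 h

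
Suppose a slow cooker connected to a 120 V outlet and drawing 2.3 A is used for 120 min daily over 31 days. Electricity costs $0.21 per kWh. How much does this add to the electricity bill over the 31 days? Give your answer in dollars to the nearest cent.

$3.59

Power = 2.3 A × 120 V = 276 W = 0.276 kW
Runtime = 120 min × 31 = 3720 min = 62 h
Energy = 0.276 kW × 62 h = 17.112 kWh
Cost = 17.112 kWh × $0.21/kWh = $3.59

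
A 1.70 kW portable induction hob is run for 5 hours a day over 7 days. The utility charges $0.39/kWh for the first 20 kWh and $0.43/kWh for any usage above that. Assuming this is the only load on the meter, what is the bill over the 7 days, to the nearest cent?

Runtime = 5 h/day × 7 days = 35 h
Energy = 1.7 kW × 35 h = 59.5 kWh
Tier 1 (0–20 kWh): 20 × $0.39 = $7.8
Above 20 kWh: 39.5 × $0.43 = $16.985
Bill = $24.79

$24.79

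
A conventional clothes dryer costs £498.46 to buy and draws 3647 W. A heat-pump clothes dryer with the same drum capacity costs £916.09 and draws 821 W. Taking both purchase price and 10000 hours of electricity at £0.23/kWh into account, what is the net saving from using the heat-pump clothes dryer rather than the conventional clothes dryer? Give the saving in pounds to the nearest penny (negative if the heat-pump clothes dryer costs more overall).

conventional clothes dryer: £498.46 + (3647/1000) kW × 10000 h × £0.23 = £498.46 + £8388.1 = £8886.56
heat-pump clothes dryer: £916.09 + (821/1000) kW × 10000 h × £0.23 = £916.09 + £1888.3 = £2804.39
Saving = £8886.56 − £2804.39 = £6082.17

£6082.17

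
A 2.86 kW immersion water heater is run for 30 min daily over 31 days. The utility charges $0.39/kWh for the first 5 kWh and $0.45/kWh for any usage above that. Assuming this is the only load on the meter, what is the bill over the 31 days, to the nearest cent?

Runtime = 30 min × 31 = 930 min = 15.5 h
Energy = 2.86 kW × 15.5 h = 44.33 kWh
Tier 1 (0–5 kWh): 5 × $0.39 = $1.95
Above 5 kWh: 39.33 × $0.45 = $17.6985
Bill = $19.65

$19.65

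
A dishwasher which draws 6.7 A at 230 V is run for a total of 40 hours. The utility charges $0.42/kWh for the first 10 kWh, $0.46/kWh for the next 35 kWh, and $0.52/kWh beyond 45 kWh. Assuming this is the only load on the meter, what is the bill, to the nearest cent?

Power = 6.7 A × 230 V = 1541 W = 1.541 kW
Energy = 1.541 kW × 40 h = 61.64 kWh
Tier 1 (0–10 kWh): 10 × $0.42 = $4.2
Tier 2 (10–45 kWh): 35 × $0.46 = $16.1
Above 45 kWh: 16.64 × $0.52 = $8.6528
Bill = $28.95

$28.95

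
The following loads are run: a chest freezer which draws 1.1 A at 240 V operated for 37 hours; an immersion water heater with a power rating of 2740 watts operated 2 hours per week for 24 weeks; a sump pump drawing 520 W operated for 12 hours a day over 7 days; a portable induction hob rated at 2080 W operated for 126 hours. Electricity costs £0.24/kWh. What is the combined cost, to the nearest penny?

chest freezer: Power = 1.1 A × 240 V = 264 W = 0.264 kW
chest freezer: 0.264 kW × 37 h = 9.768 kWh
immersion water heater: Runtime = 2 h/week × 24 weeks = 48 h
immersion water heater: 2.74 kW × 48 h = 131.52 kWh
sump pump: Runtime = 12 h/day × 7 days = 84 h
sump pump: 0.52 kW × 84 h = 43.68 kWh
portable induction hob: 2.08 kW × 126 h = 262.08 kWh
Total energy = 447.048 kWh
Cost = 447.048 × £0.24 = £107.29

£107.29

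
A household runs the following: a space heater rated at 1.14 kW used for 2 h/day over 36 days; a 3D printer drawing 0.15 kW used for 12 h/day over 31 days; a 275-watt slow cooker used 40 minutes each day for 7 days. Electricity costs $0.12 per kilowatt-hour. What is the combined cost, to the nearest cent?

space heater: Runtime = 2 h/day × 36 days = 72 h
space heater: 1.14 kW × 72 h = 82.08 kWh
3D printer: Runtime = 12 h/day × 31 days = 372 h
3D printer: 0.15 kW × 372 h = 55.8 kWh
slow cooker: Runtime = 40 min × 7 = 280 min = 4.666666… h
slow cooker: 0.275 kW × 4.666666… h = 1.283333… kWh
Total energy = 139.163333… kWh
Cost = 139.163333… × $0.12 = $16.70

$16.70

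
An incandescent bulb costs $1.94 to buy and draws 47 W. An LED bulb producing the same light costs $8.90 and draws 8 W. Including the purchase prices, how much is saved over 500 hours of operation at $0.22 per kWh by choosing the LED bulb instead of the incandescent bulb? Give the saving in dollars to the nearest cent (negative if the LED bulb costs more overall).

incandescent bulb: $1.94 + (47/1000) kW × 500 h × $0.22 = $1.94 + $5.17 = $7.11
LED bulb: $8.90 + (8/1000) kW × 500 h × $0.22 = $8.90 + $0.88 = $9.78
Saving = $7.11 − $9.78 = −$2.67

-$2.67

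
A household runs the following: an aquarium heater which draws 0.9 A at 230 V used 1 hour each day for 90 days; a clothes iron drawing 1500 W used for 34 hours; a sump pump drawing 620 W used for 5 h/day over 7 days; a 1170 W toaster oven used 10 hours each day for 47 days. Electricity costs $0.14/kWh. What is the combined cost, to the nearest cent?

aquarium heater: Power = 0.9 A × 230 V = 207 W = 0.207 kW
aquarium heater: Runtime = 1 h/day × 90 days = 90 h
aquarium heater: 0.207 kW × 90 h = 18.63 kWh
clothes iron: 1.5 kW × 34 h = 51 kWh
sump pump: Runtime = 5 h/day × 7 days = 35 h
sump pump: 0.62 kW × 35 h = 21.7 kWh
toaster oven: Runtime = 10 h/day × 47 days = 470 h
toaster oven: 1.17 kW × 470 h = 549.9 kWh
Total energy = 641.23 kWh
Cost = 641.23 × $0.14 = $89.77

$89.77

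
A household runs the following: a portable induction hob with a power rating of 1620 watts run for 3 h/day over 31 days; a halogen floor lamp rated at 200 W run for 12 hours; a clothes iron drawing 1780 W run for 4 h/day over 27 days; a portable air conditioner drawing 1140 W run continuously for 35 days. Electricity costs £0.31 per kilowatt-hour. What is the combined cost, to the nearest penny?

portable induction hob: Runtime = 3 h/day × 31 days = 93 h
portable induction hob: 1.62 kW × 93 h = 150.66 kWh
halogen floor lamp: 0.2 kW × 12 h = 2.4 kWh
clothes iron: Runtime = 4 h/day × 27 days = 108 h
clothes iron: 1.78 kW × 108 h = 192.24 kWh
portable air conditioner: Runtime = 24 h × 35 = 840 h
portable air conditioner: 1.14 kW × 840 h = 957.6 kWh
Total energy = 1302.9 kWh
Cost = 1302.9 × £0.31 = £403.90

£403.90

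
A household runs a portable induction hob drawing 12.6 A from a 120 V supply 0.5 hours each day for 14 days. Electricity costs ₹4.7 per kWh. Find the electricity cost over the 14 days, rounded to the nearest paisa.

₹49.74

Power = 12.6 A × 120 V = 1512 W = 1.512 kW
Runtime = 0.5 h/day × 14 days = 7 h
Energy = 1.512 kW × 7 h = 10.584 kWh
Cost = 10.584 kWh × ₹4.7/kWh = ₹49.74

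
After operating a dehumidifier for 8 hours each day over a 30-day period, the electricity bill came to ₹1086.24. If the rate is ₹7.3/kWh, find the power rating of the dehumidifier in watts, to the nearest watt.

Energy = ₹1086.24 ÷ ₹7.3/kWh = 148.8 kWh
Runtime = 8 h/day × 30 days = 240 h
Power = 148.8 kWh ÷ 240 h = 0.62 kW = 620 W

620 W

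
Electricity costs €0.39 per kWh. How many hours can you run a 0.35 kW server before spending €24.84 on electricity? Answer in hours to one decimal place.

Energy available = €24.84 ÷ €0.39/kWh = 63.6923 kWh
Hours = 63.6923 kWh ÷ 0.35 kW = 182.0 h

182.0 h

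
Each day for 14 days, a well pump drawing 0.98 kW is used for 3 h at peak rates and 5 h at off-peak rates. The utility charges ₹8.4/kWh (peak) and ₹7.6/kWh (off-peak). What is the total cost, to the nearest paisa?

Peak energy = 0.98 kW × 3 h × 14 = 41.16 kWh
Off-peak energy = 0.98 kW × 5 h × 14 = 68.6 kWh
Cost = 41.16 × ₹8.4 + 68.6 × ₹7.6 = ₹345.744 + ₹521.36 = ₹867.10

₹867.10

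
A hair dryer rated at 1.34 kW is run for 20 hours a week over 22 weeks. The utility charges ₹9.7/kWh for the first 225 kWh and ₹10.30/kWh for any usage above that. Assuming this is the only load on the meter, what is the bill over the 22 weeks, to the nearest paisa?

₹5937.88

Runtime = 20 h/week × 22 weeks = 440 h
Energy = 1.34 kW × 440 h = 589.6 kWh
Tier 1 (0–225 kWh): 225 × ₹9.7 = ₹2182.5
Above 225 kWh: 364.6 × ₹10.30 = ₹3755.38
Bill = ₹5937.88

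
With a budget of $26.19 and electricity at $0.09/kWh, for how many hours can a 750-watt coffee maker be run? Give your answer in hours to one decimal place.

388.0 h

Energy available = $26.19 ÷ $0.09/kWh = 291 kWh
Hours = 291 kWh ÷ 0.75 kW = 388.0 h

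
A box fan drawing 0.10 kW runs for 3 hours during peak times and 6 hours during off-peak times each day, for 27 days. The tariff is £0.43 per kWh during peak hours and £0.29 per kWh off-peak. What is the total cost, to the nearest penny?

£8.18

Peak energy = 0.1 kW × 3 h × 27 = 8.1 kWh
Off-peak energy = 0.1 kW × 6 h × 27 = 16.2 kWh
Cost = 8.1 × £0.43 + 16.2 × £0.29 = £3.483 + £4.698 = £8.18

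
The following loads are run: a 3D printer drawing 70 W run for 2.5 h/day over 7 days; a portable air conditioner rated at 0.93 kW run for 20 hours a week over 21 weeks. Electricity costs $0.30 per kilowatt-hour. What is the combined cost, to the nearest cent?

$117.55

3D printer: Runtime = 2.5 h/day × 7 days = 17.5 h
3D printer: 0.07 kW × 17.5 h = 1.225 kWh
portable air conditioner: Runtime = 20 h/week × 21 weeks = 420 h
portable air conditioner: 0.93 kW × 420 h = 390.6 kWh
Total energy = 391.825 kWh
Cost = 391.825 × $0.30 = $117.55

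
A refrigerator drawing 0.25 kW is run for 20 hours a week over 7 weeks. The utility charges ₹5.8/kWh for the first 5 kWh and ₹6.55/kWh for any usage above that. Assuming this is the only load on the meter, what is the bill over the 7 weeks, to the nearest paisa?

Runtime = 20 h/week × 7 weeks = 140 h
Energy = 0.25 kW × 140 h = 35 kWh
Tier 1 (0–5 kWh): 5 × ₹5.8 = ₹29
Above 5 kWh: 30 × ₹6.55 = ₹196.5
Bill = ₹225.50

₹225.50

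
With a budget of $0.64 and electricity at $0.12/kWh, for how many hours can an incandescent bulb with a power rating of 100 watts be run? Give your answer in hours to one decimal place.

53.3 h

Energy available = $0.64 ÷ $0.12/kWh = 5.3333 kWh
Hours = 5.3333 kWh ÷ 0.1 kW = 53.3 h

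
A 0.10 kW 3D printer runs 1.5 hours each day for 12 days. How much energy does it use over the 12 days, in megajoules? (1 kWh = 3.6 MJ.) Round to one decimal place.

Runtime = 1.5 h/day × 12 days = 18 h
Energy = 0.1 kW × 18 h = 1.8 kWh
= 1.8 × 3.6 MJ = 6.5 MJ

6.5 MJ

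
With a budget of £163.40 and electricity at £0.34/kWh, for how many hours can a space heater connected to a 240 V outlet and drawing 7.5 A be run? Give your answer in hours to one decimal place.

Power = 7.5 A × 240 V = 1800 W = 1.8 kW
Energy available = £163.40 ÷ £0.34/kWh = 480.5882 kWh
Hours = 480.5882 kWh ÷ 1.8 kW = 267.0 h

267.0 h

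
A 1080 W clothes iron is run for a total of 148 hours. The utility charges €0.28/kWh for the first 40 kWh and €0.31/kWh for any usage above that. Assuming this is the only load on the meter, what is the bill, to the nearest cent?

€48.35

Energy = 1.08 kW × 148 h = 159.84 kWh
Tier 1 (0–40 kWh): 40 × €0.28 = €11.2
Above 40 kWh: 119.84 × €0.31 = €37.1504
Bill = €48.35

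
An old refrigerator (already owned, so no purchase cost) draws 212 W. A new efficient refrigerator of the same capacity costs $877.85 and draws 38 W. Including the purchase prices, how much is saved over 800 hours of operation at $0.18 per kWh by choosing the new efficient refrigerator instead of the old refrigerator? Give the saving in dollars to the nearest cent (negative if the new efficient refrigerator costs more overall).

-$852.79

old refrigerator: $0.00 + (212/1000) kW × 800 h × $0.18 = $0.00 + $30.528 = $30.528
new efficient refrigerator: $877.85 + (38/1000) kW × 800 h × $0.18 = $877.85 + $5.472 = $883.322
Saving = $30.528 − $883.322 = −$852.794 → -$852.79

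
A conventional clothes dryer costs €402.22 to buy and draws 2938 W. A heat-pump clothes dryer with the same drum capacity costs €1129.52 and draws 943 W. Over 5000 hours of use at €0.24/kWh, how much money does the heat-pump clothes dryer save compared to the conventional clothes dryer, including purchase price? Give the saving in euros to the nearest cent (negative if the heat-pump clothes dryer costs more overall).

conventional clothes dryer: €402.22 + (2938/1000) kW × 5000 h × €0.24 = €402.22 + €3525.6 = €3927.82
heat-pump clothes dryer: €1129.52 + (943/1000) kW × 5000 h × €0.24 = €1129.52 + €1131.6 = €2261.12
Saving = €3927.82 − €2261.12 = €1666.7

€1666.70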